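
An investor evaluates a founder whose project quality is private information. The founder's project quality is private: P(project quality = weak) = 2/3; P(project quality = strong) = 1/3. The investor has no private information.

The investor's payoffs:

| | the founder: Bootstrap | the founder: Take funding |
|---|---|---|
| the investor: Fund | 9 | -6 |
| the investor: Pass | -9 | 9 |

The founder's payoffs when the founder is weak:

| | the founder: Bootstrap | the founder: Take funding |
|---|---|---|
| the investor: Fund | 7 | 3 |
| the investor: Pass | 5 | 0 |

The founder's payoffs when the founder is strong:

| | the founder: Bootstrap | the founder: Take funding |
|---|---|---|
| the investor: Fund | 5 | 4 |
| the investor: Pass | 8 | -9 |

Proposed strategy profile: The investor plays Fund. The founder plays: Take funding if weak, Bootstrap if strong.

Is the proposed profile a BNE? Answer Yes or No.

A profile is a BNE iff every type of every player is best-responding given beliefs about the other side.
The investor plays Fund: E[Fund] = 2/3·(-6) + 1/3·(9) = -1; E[Pass] = 3. Not best-responding. ✗
The founder (project quality weak), facing Fund: Bootstrap gives 7, Take funding gives 3. Proposed Take funding is not best — profitable deviation exists. ✗
The founder (project quality strong), facing Fund: Bootstrap gives 5, Take funding gives 4. Proposed Bootstrap is best. ✓

No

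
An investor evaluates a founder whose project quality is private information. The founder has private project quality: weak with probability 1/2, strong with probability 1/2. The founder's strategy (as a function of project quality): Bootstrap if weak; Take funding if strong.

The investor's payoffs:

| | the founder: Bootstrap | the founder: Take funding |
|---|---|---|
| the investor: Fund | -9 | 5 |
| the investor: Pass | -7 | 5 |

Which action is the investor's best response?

Pass

Compute the investor's expected payoff for each action, taking the expectation over the founder's type.
E[Fund] = 1/2·(-9) + 1/2·(5) = -2
E[Pass] = 1/2·(-7) + 1/2·(5) = -1
Best response: Pass (-1 is the largest).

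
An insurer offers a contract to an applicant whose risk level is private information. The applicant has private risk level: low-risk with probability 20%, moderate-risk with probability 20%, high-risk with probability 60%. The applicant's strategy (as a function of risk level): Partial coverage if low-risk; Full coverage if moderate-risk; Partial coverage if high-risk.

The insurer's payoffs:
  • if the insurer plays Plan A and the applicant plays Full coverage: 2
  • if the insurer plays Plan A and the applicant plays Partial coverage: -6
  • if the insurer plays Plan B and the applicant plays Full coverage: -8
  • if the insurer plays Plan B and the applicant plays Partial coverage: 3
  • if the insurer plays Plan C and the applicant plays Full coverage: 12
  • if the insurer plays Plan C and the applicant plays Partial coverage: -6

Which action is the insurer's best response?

E[Plan A] = 0.2·(-6) + 0.2·(2) + 0.6·(-6) = -4.4
E[Plan B] = 0.2·(3) + 0.2·(-8) + 0.6·(3) = 0.8
E[Plan C] = 0.2·(-6) + 0.2·(12) + 0.6·(-6) = -2.4
Best response: Plan B (0.8 is the largest).

Plan B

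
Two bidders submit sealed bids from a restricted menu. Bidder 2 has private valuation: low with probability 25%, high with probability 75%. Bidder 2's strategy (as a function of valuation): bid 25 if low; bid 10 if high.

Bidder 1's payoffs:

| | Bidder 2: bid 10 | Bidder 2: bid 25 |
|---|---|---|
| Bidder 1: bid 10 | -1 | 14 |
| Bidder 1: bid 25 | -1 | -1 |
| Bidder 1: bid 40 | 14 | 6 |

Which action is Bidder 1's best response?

E[bid 10] = 0.25·(14) + 0.75·(-1) = 2.75
E[bid 25] = 0.25·(-1) + 0.75·(-1) = -1
E[bid 40] = 0.25·(6) + 0.75·(14) = 12
Best response: bid 40 (12 is the largest).

bid 40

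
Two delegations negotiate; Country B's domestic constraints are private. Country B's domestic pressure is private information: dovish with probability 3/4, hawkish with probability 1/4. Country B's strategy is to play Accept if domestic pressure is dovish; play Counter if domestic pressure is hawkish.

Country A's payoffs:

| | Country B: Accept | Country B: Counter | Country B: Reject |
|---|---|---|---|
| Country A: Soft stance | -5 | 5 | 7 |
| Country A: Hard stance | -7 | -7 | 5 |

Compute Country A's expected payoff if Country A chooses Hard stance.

-7

E[Hard stance] = 3/4·(-7) + 1/4·(-7) = (-21/4) + (-7/4) = -7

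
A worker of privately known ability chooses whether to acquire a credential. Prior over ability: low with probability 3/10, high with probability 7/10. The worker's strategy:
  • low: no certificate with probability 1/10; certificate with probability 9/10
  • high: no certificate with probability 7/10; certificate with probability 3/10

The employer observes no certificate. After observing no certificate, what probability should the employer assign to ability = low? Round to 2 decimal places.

P(no certificate) = (3/10)·(1/10) + (7/10)·(7/10) = 13/25
P(low | no certificate) = ((3/10)·(1/10)) / (13/25) = (3/100) / (13/25) = 3/52

0.06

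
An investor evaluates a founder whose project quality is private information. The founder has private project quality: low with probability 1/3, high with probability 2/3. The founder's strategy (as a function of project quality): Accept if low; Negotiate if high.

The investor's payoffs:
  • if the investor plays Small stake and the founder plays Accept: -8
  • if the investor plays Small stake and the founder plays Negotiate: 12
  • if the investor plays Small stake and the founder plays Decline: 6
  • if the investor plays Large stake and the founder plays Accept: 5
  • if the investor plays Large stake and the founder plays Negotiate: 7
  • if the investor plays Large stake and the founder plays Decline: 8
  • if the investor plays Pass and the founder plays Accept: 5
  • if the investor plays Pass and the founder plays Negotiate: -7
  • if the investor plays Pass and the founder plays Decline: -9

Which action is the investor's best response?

Compute the investor's expected payoff for each action, taking the expectation over the founder's type.
E[Small stake] = 1/3·(-8) + 2/3·(12) = 16/3
E[Large stake] = 1/3·(5) + 2/3·(7) = 19/3
E[Pass] = 1/3·(5) + 2/3·(-7) = -3
Best response: Large stake (19/3 is the largest).

Large stake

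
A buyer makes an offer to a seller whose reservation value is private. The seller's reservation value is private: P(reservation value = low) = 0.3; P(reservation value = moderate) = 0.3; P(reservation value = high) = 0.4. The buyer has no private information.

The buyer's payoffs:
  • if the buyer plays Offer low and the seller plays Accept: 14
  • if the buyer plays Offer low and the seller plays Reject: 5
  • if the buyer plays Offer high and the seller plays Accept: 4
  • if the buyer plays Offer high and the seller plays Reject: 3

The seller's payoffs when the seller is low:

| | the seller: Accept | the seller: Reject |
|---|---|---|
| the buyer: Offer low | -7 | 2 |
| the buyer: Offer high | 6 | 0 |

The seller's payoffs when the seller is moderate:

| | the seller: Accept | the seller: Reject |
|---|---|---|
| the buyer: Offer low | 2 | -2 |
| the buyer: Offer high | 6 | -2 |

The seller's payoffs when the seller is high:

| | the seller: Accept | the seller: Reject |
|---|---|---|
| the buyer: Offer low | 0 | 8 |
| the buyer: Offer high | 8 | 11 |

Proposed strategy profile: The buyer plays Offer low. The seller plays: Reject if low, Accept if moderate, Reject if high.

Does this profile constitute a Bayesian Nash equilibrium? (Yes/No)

Yes

The buyer plays Offer low: E[Offer low] = 0.3·(5) + 0.3·(14) + 0.4·(5) = 7.7; E[Offer high] = 3.3. Best-responding. ✓
The seller (reservation value low), facing Offer low: Accept gives -7, Reject gives 2. Proposed Reject is best. ✓
The seller (reservation value moderate), facing Offer low: Accept gives 2, Reject gives -2. Proposed Accept is best. ✓
The seller (reservation value high), facing Offer low: Accept gives 0, Reject gives 8. Proposed Reject is best. ✓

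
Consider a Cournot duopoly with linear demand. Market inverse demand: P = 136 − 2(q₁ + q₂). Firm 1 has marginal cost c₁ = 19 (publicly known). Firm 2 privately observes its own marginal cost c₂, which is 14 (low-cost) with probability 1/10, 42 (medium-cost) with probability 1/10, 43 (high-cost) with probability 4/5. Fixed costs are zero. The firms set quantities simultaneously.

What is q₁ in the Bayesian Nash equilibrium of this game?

Each type of Firm 2 best-responds to q₁; Firm 1 best-responds to the expected q₂ over Firm 2's types.
Firm 2 with cost c maximizes (136 − 2(q₁+q₂) − c)·q₂, giving q₂(c) = (136 − c − 2q₁)/4.
E[c₂] = 1/10·14 + 1/10·42 + 4/5·43 = 40
Firm 1's FOC against E[q₂] yields q₁ = (136 − 2·19 + E[c₂])/6 = (136 − 38 + 40)/6 = 23.

23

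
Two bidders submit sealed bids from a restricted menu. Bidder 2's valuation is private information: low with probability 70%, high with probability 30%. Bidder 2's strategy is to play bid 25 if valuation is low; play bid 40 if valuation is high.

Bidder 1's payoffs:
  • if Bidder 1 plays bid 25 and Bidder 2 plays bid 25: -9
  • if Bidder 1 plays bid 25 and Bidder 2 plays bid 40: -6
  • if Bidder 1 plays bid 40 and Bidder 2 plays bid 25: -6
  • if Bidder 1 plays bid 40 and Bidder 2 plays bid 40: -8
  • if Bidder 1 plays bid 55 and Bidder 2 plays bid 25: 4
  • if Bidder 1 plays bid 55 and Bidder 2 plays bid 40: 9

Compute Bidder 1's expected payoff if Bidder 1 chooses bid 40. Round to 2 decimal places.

E[bid 40] = 0.7·(-6) + 0.3·(-8) = (-4.2) + (-2.4) = -6.6

-6.60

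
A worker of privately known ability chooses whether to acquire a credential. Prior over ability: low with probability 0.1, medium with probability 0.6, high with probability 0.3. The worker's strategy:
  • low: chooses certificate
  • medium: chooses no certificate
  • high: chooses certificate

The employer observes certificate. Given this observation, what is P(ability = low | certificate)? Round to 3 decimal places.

0.250

Apply Bayes' rule using the sender's strategy as the likelihood.
P(certificate) = 0.1·1 + 0.6·0 + 0.3·1 = 0.4
P(low | certificate) = (0.1·1) / 0.4 = 0.1 / 0.4 = 0.25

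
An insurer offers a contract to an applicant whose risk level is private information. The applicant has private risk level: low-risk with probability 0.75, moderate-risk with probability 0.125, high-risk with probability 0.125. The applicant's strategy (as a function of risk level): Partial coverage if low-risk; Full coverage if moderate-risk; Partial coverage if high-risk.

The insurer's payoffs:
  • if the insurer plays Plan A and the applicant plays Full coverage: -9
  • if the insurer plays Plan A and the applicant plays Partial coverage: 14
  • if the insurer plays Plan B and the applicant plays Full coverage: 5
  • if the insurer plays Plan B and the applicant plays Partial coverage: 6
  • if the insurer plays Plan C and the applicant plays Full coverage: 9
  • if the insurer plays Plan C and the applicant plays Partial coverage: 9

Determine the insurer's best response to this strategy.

Compute the insurer's expected payoff for each action, taking the expectation over the applicant's type.
E[Plan A] = 0.75·(14) + 0.125·(-9) + 0.125·(14) = 11.125
E[Plan B] = 0.75·(6) + 0.125·(5) + 0.125·(6) = 5.875
E[Plan C] = 0.75·(9) + 0.125·(9) + 0.125·(9) = 9
Best response: Plan A (11.125 is the largest).

Plan A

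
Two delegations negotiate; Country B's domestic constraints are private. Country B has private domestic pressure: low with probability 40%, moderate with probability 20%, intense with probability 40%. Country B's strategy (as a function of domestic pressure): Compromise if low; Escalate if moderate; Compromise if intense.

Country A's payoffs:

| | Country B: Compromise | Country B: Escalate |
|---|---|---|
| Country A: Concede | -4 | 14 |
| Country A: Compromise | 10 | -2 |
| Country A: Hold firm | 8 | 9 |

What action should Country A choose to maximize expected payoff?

E[Concede] = 0.4·(-4) + 0.2·(14) + 0.4·(-4) = -0.4
E[Compromise] = 0.4·(10) + 0.2·(-2) + 0.4·(10) = 7.6
E[Hold firm] = 0.4·(8) + 0.2·(9) + 0.4·(8) = 8.2
Best response: Hold firm (8.2 is the largest).

Hold firm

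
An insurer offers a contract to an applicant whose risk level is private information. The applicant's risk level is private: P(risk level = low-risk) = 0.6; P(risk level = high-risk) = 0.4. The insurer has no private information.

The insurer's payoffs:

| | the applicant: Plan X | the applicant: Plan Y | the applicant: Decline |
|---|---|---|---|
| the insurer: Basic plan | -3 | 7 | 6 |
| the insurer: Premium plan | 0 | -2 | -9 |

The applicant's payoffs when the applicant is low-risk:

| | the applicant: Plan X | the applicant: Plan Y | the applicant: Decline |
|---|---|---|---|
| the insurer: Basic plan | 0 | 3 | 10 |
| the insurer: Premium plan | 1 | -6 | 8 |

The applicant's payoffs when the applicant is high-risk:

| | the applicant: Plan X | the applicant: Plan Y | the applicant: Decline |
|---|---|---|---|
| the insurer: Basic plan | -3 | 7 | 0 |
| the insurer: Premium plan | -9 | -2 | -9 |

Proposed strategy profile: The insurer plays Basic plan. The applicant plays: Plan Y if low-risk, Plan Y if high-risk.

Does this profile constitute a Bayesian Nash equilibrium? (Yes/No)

The insurer plays Basic plan: E[Basic plan] = 0.6·(7) + 0.4·(7) = 7; E[Premium plan] = -2. Best-responding. ✓
The applicant (risk level low-risk), facing Basic plan: Plan X gives 0, Plan Y gives 3, Decline gives 10. Proposed Plan Y is not best — profitable deviation exists. ✗
The applicant (risk level high-risk), facing Basic plan: Plan X gives -3, Plan Y gives 7, Decline gives 0. Proposed Plan Y is best. ✓

No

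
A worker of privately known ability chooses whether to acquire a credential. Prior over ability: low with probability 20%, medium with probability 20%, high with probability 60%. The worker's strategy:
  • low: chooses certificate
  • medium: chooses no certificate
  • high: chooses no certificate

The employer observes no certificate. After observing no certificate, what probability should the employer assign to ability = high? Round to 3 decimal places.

0.750

P(no certificate) = 0.2·0 + 0.2·1 + 0.6·1 = 0.8
P(high | no certificate) = (0.6·1) / 0.8 = 0.6 / 0.8 = 0.75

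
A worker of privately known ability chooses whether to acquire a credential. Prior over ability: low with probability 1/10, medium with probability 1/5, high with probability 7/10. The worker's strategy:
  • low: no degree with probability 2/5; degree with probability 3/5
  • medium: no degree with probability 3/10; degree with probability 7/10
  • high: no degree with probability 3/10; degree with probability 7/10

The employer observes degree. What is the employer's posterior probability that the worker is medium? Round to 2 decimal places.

Apply Bayes' rule using the sender's strategy as the likelihood.
P(degree) = (1/10)·(3/5) + (1/5)·(7/10) + (7/10)·(7/10) = 69/100
P(medium | degree) = ((1/5)·(7/10)) / (69/100) = (7/50) / (69/100) = 14/69

0.20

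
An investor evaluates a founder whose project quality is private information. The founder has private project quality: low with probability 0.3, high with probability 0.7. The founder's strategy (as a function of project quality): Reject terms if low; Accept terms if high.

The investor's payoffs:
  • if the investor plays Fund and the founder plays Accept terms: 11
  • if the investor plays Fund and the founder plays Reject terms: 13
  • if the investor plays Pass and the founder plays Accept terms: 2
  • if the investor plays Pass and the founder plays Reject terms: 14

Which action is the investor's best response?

Fund

E[Fund] = 0.3·(13) + 0.7·(11) = 11.6
E[Pass] = 0.3·(14) + 0.7·(2) = 5.6
Best response: Fund (11.6 is the largest).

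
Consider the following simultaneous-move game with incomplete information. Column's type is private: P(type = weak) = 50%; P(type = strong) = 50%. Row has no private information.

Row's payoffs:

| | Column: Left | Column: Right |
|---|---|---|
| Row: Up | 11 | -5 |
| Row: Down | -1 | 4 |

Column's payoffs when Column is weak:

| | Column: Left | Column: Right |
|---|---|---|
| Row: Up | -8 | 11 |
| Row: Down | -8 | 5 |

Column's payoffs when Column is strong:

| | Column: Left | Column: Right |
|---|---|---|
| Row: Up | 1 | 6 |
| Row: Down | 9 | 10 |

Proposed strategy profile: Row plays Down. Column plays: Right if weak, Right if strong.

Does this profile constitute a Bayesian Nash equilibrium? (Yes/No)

Yes

Row plays Down: E[Down] = 0.5·(4) + 0.5·(4) = 4; E[Up] = -5. Best-responding. ✓
Column (type weak), facing Down: Left gives -8, Right gives 5. Proposed Right is best. ✓
Column (type strong), facing Down: Left gives 9, Right gives 10. Proposed Right is best. ✓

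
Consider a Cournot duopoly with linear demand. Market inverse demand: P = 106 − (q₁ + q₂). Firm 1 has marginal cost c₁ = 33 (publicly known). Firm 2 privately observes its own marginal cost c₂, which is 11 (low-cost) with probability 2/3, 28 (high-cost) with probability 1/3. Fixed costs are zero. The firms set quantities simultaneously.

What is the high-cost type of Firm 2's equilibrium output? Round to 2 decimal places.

29.56

Type-c best response for Firm 2: q₂(c) = (106 − c)/2 − q₁/2.
Firm 1 maximizes expected profit; its first-order condition is 106 − 2q₁ − E[q₂] − 33 = 0.
Substituting E[q₂] and solving: E[c₂] = 16.6667, so q₁ = (106 − 2·33 + 16.6667)/3 = 18.8889.
q₂(high-cost) = (106 − 28 − 18.8889)/2 = 29.5556.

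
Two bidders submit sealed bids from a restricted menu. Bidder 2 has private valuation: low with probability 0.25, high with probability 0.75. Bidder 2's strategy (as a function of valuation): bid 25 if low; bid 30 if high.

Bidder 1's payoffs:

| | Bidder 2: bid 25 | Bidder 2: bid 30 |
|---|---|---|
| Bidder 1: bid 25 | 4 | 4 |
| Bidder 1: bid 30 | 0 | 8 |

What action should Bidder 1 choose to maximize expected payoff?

bid 30

E[bid 25] = 0.25·(4) + 0.75·(4) = 4
E[bid 30] = 0.25·(0) + 0.75·(8) = 6
Best response: bid 30 (6 is the largest).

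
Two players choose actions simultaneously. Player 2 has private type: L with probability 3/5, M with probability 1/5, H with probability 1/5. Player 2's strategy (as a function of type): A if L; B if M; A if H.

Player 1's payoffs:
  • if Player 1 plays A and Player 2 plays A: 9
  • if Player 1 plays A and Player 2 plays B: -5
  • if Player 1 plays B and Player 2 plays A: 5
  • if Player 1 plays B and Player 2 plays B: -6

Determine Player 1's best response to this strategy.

A

E[A] = 3/5·(9) + 1/5·(-5) + 1/5·(9) = 31/5
E[B] = 3/5·(5) + 1/5·(-6) + 1/5·(5) = 14/5
Best response: A (31/5 is the largest).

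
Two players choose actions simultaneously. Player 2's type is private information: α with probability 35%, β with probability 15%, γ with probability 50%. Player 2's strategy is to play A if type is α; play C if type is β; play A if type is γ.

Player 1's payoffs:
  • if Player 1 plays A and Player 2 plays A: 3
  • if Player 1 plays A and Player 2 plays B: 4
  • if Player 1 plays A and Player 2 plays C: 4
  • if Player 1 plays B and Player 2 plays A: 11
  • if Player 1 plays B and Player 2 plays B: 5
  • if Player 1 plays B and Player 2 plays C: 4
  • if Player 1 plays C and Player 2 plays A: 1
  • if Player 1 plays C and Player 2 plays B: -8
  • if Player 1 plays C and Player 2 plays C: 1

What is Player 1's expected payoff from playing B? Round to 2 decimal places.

9.95

E[B] = 0.35·11 + 0.15·4 + 0.5·11 = 3.85 + 0.6 + 5.5 = 9.95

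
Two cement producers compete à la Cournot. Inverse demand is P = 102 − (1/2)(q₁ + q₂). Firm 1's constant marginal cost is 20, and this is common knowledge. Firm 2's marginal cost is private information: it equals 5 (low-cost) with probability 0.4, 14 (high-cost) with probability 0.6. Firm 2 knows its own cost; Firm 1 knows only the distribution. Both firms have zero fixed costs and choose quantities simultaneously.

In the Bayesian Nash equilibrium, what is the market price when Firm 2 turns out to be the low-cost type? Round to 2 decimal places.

41.43

Type-c best response for Firm 2: q₂(c) = (102 − c) − q₁/2.
Firm 1 maximizes expected profit; its first-order condition is 102 − q₁ − (1/2)E[q₂] − 20 = 0.
Substituting E[q₂] and solving: E[c₂] = 10.4, so q₁ = (102 − 2·20 + 10.4)/(3/2) = 48.2667.
q₂(low-cost) = 72.8667, so P = 102 − (1/2)·(48.2667 + 72.8667) = 41.4333.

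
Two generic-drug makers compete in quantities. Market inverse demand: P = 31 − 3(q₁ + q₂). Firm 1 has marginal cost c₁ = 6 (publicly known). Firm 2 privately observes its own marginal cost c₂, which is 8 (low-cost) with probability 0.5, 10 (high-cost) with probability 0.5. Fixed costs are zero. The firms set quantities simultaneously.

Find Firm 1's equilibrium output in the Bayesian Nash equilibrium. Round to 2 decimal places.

Type-c best response for Firm 2: q₂(c) = (31 − c)/6 − q₁/2.
Firm 1 maximizes expected profit; its first-order condition is 31 − 6q₁ − 3E[q₂] − 6 = 0.
Substituting E[q₂] and solving: E[c₂] = 9, so q₁ = (31 − 2·6 + 9)/9 = 3.11111.

3.11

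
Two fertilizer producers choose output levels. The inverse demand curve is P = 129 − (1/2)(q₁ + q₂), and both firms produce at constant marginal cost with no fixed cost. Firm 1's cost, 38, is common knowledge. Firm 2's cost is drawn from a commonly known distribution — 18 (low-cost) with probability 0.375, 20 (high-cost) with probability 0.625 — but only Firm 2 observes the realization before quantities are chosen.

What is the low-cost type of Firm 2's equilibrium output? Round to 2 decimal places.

86.92

Type-c best response for Firm 2: q₂(c) = (129 − c) − q₁/2.
Firm 1 maximizes expected profit; its first-order condition is 129 − q₁ − (1/2)E[q₂] − 38 = 0.
Substituting E[q₂] and solving: E[c₂] = 19.25, so q₁ = (129 − 2·38 + 19.25)/(3/2) = 48.1667.
q₂(low-cost) = (129 − 18 − (1/2)·48.1667) = 86.9167.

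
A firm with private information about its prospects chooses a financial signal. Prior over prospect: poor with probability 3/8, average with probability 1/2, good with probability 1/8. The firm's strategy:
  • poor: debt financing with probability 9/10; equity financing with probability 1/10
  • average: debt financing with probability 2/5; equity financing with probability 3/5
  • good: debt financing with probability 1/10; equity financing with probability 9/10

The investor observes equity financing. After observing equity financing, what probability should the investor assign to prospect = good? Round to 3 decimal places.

0.250

P(equity financing) = (3/8)·(1/10) + (1/2)·(3/5) + (1/8)·(9/10) = 9/20
P(good | equity financing) = ((1/8)·(9/10)) / (9/20) = (9/80) / (9/20) = 1/4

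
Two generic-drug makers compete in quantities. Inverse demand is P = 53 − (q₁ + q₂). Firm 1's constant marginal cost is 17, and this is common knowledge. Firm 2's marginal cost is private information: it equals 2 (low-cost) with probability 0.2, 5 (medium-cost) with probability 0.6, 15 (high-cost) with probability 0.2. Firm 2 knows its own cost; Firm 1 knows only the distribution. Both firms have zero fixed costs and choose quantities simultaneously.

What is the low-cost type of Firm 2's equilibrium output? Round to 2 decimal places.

21.27

Each type of Firm 2 best-responds to q₁; Firm 1 best-responds to the expected q₂ over Firm 2's types.
Firm 2 with cost c maximizes (53 − (q₁+q₂) − c)·q₂, giving q₂(c) = (53 − c − q₁)/2.
E[c₂] = 0.2·2 + 0.6·5 + 0.2·15 = 6.4
Firm 1's FOC against E[q₂] yields q₁ = (53 − 2·17 + E[c₂])/3 = (53 − 34 + 6.4)/3 = 8.46667.
q₂(low-cost) = (53 − 2 − 8.46667)/2 = 21.2667.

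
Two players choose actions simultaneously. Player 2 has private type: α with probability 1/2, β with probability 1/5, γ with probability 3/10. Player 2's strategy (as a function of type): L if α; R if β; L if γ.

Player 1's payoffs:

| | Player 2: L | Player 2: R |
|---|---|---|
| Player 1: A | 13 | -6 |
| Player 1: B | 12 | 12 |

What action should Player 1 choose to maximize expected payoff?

B

E[A] = 1/2·(13) + 1/5·(-6) + 3/10·(13) = 46/5
E[B] = 1/2·(12) + 1/5·(12) + 3/10·(12) = 12
Best response: B (12 is the largest).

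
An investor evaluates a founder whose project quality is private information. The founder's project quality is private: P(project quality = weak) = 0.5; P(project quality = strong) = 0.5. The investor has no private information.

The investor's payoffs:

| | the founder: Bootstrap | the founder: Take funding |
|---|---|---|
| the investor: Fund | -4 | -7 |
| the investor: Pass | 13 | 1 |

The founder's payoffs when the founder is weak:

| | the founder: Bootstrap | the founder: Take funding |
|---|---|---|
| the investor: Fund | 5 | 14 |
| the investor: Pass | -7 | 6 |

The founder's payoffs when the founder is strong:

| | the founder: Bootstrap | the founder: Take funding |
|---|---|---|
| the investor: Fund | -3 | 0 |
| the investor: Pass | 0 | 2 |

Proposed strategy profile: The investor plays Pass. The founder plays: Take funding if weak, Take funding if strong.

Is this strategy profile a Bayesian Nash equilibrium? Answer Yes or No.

A profile is a BNE iff every type of every player is best-responding given beliefs about the other side.
The investor plays Pass: E[Pass] = 0.5·(1) + 0.5·(1) = 1; E[Fund] = -7. Best-responding. ✓
The founder (project quality weak), facing Pass: Bootstrap gives -7, Take funding gives 6. Proposed Take funding is best. ✓
The founder (project quality strong), facing Pass: Bootstrap gives 0, Take funding gives 2. Proposed Take funding is best. ✓

Yes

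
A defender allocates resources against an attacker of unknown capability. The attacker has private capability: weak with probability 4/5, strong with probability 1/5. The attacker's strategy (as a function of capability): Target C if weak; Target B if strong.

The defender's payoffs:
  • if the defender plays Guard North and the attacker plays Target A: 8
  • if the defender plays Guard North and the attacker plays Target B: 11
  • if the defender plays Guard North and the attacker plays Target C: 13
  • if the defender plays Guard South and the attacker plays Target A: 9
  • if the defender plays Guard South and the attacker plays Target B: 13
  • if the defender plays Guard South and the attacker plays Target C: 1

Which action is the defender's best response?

Guard North

E[Guard North] = 4/5·(13) + 1/5·(11) = 63/5
E[Guard South] = 4/5·(1) + 1/5·(13) = 17/5
Best response: Guard North (63/5 is the largest).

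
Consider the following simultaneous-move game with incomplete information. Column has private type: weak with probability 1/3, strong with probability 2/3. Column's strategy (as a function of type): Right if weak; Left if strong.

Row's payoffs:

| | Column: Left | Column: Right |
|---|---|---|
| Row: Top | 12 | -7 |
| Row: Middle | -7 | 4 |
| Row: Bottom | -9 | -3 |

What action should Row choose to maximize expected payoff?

Top

E[Top] = 1/3·(-7) + 2/3·(12) = 17/3
E[Middle] = 1/3·(4) + 2/3·(-7) = -10/3
E[Bottom] = 1/3·(-3) + 2/3·(-9) = -7
Best response: Top (17/3 is the largest).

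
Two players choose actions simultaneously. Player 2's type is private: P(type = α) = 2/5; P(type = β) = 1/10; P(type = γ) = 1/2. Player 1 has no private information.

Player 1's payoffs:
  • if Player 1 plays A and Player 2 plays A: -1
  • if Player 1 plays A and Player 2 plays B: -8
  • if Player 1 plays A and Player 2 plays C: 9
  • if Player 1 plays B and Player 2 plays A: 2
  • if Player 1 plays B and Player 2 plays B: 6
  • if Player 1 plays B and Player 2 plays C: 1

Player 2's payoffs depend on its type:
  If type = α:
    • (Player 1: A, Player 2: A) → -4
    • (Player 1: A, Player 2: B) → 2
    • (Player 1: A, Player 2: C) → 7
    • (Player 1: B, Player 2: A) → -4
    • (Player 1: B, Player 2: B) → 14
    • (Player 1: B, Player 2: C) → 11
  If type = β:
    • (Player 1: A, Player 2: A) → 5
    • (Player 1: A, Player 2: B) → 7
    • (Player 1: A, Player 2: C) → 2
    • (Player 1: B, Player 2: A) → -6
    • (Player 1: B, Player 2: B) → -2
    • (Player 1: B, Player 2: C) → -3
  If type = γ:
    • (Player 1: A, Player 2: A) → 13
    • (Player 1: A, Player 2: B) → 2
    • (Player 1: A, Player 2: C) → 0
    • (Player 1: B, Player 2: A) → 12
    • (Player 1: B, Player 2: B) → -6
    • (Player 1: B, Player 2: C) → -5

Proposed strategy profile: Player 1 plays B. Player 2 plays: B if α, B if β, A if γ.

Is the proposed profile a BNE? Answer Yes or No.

Yes

A profile is a BNE iff every type of every player is best-responding given beliefs about the other side.
Player 1 plays B: E[B] = 2/5·(6) + 1/10·(6) + 1/2·(2) = 4; E[A] = -9/2. Best-responding. ✓
Player 2 (type α), facing B: A gives -4, B gives 14, C gives 11. Proposed B is best. ✓
Player 2 (type β), facing B: A gives -6, B gives -2, C gives -3. Proposed B is best. ✓
Player 2 (type γ), facing B: A gives 12, B gives -6, C gives -5. Proposed A is best. ✓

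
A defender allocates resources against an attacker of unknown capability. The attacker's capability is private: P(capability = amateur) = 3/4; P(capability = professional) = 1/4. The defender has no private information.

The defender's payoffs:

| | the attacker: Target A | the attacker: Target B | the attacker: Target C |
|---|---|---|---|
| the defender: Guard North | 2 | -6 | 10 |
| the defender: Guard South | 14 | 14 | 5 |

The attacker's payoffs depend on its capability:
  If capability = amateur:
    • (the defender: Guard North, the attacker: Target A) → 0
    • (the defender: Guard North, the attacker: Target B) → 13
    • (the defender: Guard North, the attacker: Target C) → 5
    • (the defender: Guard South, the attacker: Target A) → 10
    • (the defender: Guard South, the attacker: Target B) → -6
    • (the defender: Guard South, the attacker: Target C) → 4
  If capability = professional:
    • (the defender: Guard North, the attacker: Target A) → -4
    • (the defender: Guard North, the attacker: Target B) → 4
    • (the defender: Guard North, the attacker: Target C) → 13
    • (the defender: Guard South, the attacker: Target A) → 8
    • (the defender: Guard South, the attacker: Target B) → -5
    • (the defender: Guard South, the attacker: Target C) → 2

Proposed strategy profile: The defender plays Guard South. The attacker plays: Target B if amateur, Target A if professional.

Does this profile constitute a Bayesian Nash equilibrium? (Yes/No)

No

A profile is a BNE iff every type of every player is best-responding given beliefs about the other side.
The defender plays Guard South: E[Guard South] = 3/4·(14) + 1/4·(14) = 14; E[Guard North] = -4. Best-responding. ✓
The attacker (capability amateur), facing Guard South: Target A gives 10, Target B gives -6, Target C gives 4. Proposed Target B is not best — profitable deviation exists. ✗
The attacker (capability professional), facing Guard South: Target A gives 8, Target B gives -5, Target C gives 2. Proposed Target A is best. ✓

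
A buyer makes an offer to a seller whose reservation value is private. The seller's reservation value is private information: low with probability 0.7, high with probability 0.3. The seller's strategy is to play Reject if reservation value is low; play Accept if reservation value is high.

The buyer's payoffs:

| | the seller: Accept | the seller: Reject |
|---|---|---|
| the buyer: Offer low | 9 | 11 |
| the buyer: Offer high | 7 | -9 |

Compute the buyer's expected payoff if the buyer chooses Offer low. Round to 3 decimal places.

10.400

E[Offer low] = 0.7·11 + 0.3·9 = 7.7 + 2.7 = 10.4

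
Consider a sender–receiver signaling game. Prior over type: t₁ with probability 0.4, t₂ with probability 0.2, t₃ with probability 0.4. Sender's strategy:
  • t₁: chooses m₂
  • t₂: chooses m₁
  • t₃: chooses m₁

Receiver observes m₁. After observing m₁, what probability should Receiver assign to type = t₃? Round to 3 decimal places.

0.667

Apply Bayes' rule using the sender's strategy as the likelihood.
P(m₁) = 0.4·0 + 0.2·1 + 0.4·1 = 0.6
P(t₃ | m₁) = (0.4·1) / 0.6 = 0.4 / 0.6 = 0.666667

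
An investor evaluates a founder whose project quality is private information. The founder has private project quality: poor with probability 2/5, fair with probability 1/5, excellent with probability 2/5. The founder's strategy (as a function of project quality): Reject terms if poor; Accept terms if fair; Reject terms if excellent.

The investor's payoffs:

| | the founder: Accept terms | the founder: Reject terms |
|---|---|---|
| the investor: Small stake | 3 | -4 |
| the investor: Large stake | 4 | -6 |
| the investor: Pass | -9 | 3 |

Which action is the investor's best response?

Pass

E[Small stake] = 2/5·(-4) + 1/5·(3) + 2/5·(-4) = -13/5
E[Large stake] = 2/5·(-6) + 1/5·(4) + 2/5·(-6) = -4
E[Pass] = 2/5·(3) + 1/5·(-9) + 2/5·(3) = 3/5
Best response: Pass (3/5 is the largest).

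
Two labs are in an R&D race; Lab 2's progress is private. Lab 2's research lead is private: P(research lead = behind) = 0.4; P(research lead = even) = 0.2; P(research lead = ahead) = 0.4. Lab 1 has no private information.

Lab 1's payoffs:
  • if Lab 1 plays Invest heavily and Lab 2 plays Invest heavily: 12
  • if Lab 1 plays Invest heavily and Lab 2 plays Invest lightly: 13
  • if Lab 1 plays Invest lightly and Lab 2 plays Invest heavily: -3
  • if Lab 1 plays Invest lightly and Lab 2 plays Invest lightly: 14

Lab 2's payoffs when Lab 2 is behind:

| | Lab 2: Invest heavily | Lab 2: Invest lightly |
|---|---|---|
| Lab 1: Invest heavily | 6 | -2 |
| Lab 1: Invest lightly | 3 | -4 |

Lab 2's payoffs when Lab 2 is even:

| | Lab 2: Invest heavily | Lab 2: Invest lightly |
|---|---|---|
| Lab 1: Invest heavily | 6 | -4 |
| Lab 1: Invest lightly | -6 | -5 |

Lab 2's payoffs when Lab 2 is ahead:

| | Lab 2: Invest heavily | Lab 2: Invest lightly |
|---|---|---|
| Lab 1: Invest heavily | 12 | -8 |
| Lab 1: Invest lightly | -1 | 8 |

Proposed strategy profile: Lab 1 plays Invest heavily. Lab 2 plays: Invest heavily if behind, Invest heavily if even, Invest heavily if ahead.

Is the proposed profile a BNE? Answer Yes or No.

Yes

A profile is a BNE iff every type of every player is best-responding given beliefs about the other side.
Lab 1 plays Invest heavily: E[Invest heavily] = 0.4·(12) + 0.2·(12) + 0.4·(12) = 12; E[Invest lightly] = -3. Best-responding. ✓
Lab 2 (research lead behind), facing Invest heavily: Invest heavily gives 6, Invest lightly gives -2. Proposed Invest heavily is best. ✓
Lab 2 (research lead even), facing Invest heavily: Invest heavily gives 6, Invest lightly gives -4. Proposed Invest heavily is best. ✓
Lab 2 (research lead ahead), facing Invest heavily: Invest heavily gives 12, Invest lightly gives -8. Proposed Invest heavily is best. ✓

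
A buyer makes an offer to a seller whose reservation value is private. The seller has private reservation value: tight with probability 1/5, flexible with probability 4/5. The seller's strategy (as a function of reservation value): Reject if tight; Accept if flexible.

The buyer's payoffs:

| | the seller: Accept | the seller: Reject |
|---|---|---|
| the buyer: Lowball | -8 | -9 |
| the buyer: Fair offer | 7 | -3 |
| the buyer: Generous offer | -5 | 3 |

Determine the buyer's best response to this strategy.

Fair offer

Compute the buyer's expected payoff for each action, taking the expectation over the seller's type.
E[Lowball] = 1/5·(-9) + 4/5·(-8) = -41/5
E[Fair offer] = 1/5·(-3) + 4/5·(7) = 5
E[Generous offer] = 1/5·(3) + 4/5·(-5) = -17/5
Best response: Fair offer (5 is the largest).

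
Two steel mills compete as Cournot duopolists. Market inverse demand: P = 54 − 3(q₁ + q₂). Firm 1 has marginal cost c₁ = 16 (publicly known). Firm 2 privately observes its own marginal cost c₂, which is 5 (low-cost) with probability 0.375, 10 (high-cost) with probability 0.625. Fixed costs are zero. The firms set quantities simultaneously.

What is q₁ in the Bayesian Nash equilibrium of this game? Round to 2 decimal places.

Type-c best response for Firm 2: q₂(c) = (54 − c)/6 − q₁/2.
Firm 1 maximizes expected profit; its first-order condition is 54 − 6q₁ − 3E[q₂] − 16 = 0.
Substituting E[q₂] and solving: E[c₂] = 8.125, so q₁ = (54 − 2·16 + 8.125)/9 = 3.34722.

3.35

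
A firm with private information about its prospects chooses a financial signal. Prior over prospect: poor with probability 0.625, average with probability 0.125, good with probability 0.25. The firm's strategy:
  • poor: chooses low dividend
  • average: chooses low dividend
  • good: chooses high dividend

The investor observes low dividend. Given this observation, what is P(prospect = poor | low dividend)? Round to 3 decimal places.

P(low dividend) = 0.625·1 + 0.125·1 + 0.25·0 = 0.75
P(poor | low dividend) = (0.625·1) / 0.75 = 0.625 / 0.75 = 0.833333

0.833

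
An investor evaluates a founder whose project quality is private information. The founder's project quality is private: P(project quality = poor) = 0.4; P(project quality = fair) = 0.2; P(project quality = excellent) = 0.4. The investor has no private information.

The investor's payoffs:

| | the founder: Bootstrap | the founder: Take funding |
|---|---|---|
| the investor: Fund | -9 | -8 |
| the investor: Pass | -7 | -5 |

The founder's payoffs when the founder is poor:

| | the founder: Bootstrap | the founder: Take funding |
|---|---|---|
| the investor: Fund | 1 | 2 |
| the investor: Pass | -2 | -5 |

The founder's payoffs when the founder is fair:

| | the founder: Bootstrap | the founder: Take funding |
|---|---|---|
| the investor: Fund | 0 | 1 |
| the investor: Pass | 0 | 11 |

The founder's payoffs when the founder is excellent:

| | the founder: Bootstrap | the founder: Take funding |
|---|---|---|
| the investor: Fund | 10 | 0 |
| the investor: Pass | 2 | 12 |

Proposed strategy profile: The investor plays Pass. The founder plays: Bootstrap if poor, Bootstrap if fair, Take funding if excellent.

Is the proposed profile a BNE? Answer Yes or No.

The investor plays Pass: E[Pass] = 0.4·(-7) + 0.2·(-7) + 0.4·(-5) = -6.2; E[Fund] = -8.6. Best-responding. ✓
The founder (project quality poor), facing Pass: Bootstrap gives -2, Take funding gives -5. Proposed Bootstrap is best. ✓
The founder (project quality fair), facing Pass: Bootstrap gives 0, Take funding gives 11. Proposed Bootstrap is not best — profitable deviation exists. ✗
The founder (project quality excellent), facing Pass: Bootstrap gives 2, Take funding gives 12. Proposed Take funding is best. ✓

No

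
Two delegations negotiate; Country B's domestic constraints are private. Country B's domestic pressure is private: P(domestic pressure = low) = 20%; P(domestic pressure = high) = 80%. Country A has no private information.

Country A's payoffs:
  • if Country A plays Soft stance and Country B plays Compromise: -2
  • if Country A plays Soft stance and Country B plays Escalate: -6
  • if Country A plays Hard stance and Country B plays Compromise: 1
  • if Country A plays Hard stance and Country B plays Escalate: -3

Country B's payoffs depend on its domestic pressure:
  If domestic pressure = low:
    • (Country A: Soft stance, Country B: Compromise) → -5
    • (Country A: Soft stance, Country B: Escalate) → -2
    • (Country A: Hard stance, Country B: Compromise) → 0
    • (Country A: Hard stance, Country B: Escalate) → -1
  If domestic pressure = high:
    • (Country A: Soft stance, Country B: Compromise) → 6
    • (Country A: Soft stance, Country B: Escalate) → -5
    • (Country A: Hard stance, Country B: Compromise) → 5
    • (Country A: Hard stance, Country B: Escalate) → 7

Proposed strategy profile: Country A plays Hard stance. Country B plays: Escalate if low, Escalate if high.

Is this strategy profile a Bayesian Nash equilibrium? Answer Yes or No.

Country A plays Hard stance: E[Hard stance] = 0.2·(-3) + 0.8·(-3) = -3; E[Soft stance] = -6. Best-responding. ✓
Country B (domestic pressure low), facing Hard stance: Compromise gives 0, Escalate gives -1. Proposed Escalate is not best — profitable deviation exists. ✗
Country B (domestic pressure high), facing Hard stance: Compromise gives 5, Escalate gives 7. Proposed Escalate is best. ✓

No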